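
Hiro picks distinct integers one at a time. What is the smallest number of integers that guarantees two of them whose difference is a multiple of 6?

Integers whose pairwise differences are multiples of 6 are exactly those sharing a remainder mod 6. By the pigeonhole principle, the 6 residue classes mod 6 are the pigeonholes.
With 6 integers one could put 1 in each residue class and have no class reach 2.
The 7th integer pushes some class to 2, so 6·1 + 1 = 7.

7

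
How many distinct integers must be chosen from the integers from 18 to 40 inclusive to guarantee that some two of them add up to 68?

Two chosen integers sum to 68 exactly when both halves of some pair {x, 68−x} with 28 ≤ x ≤ 68−x ≤ 40 are chosen — 6 such pairs.
The remaining 11 elements (those with no distinct partner in range) can never complete a 68-sum, so the worst case takes all of them and one from each pair: 11 + 6 = 17.
The 18th integer has to be the second member of some pair, so 17 + 1 = 18.

18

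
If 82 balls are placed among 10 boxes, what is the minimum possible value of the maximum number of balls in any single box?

9

By pigeonhole, the 10 boxes are the holes and the 82 balls are the pigeons.
If every box held at most 8 balls, the total would be at most 10 × 8 = 80, which is less than 82.
So some box holds at least ⌈82/10⌉ = 9 balls.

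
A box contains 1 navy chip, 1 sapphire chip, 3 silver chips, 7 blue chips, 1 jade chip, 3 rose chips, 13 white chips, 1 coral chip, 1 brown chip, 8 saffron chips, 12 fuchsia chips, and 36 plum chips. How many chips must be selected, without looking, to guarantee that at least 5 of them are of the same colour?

32

The 12 colours are the holes; the chips drawn are the pigeons.
To avoid 5 of any one colour, the worst case takes at most 4 of each colour, or every chip of a colour that has fewer than 4.
That gives 1 + 1 + 3 + 4 + 1 + 3 + 4 + 1 + 1 + 4 + 4 + 4 = 31 chips with no colour reaching 5.
The next chip forces some colour to 5, so 31 + 1 = 32.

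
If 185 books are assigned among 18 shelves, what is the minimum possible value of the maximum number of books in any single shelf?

The 18 shelves are the holes and the 185 books are the pigeons.
If every shelf held at most 10 books, the total would be at most 18 × 10 = 180, which is less than 185.
So some shelf holds at least ⌈185/18⌉ = 11 books.

11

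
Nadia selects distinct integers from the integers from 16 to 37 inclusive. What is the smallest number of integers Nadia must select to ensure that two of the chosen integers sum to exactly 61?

Group the elements by complementary pair {x, 61−x}: {24,37}, {25,36}, {26,35}, …, giving 7 two-element pairs and 8 integers whose partner 61−x falls outside [16,37].
Pigeonhole: treating each of those 15 groups as a pigeonhole, one can pick one integer per group — 15 integers — with no two summing to 61.
The 16th integer lands in an occupied pair, forcing a sum of 61.

16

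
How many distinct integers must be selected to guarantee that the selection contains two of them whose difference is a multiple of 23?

24

Integers whose pairwise differences are multiples of 23 are exactly those sharing a remainder mod 23. By pigeonhole, the 23 residue classes mod 23 are the pigeonholes.
With 23 integers one could put 1 in each residue class and have no class reach 2.
The 24th integer pushes some class to 2, so 23·1 + 1 = 24.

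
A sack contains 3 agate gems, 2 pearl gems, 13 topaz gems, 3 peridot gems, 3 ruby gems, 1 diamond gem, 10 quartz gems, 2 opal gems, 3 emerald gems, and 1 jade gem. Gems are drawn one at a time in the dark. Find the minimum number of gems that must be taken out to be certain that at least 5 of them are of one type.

Pigeonhole: the 10 types are the holes; the gems drawn are the pigeons.
To avoid 5 of any one type, the worst case takes at most 4 of each type, or every gem of a type that has fewer than 4.
That gives 3 + 2 + 4 + 3 + 3 + 1 + 4 + 2 + 3 + 1 = 26 gems with no type reaching 5.
The next gem forces some type to 5, so 26 + 1 = 27.

27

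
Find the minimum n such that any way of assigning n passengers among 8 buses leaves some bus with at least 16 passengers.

With 120 passengers one could put exactly 15 in each of the 8 buses, and no bus would reach 16.
One more passenger must land in a bus that already has 15, giving it 16.
So 8 × 15 + 1 = 121 passengers are required.

121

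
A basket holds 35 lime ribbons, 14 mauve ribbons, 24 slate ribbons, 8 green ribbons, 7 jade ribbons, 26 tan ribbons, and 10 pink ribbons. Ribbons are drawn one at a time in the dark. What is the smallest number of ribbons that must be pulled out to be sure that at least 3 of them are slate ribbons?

In the worst case for collecting slate ribbons, every non-slate ribbon comes out first.
There are 35 + 14 + 8 + 7 + 26 + 10 = 100 non-slate ribbons altogether.
After those, each further ribbon must be slate, so 100 + 3 = 103 draws guarantee 3 slate ribbons.

103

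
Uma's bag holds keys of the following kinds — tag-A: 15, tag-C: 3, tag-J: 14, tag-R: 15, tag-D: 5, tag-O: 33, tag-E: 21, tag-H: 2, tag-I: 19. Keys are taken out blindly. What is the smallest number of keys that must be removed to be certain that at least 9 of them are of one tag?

Pigeonhole: the 9 tags are the holes; the keys drawn are the pigeons.
To avoid 9 of any one tag, the worst case takes at most 8 of each tag, or every key of a tag that has fewer than 8.
That gives 8 + 3 + 8 + 8 + 5 + 8 + 8 + 2 + 8 = 58 keys with no tag reaching 9.
The next key forces some tag to 9, so 58 + 1 = 59.

59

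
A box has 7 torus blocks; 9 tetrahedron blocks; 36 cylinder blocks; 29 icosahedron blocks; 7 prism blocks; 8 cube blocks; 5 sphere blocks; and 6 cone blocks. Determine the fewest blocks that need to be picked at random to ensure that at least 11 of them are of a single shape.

63

The 8 shapes are the holes; the blocks drawn are the pigeons.
To avoid 11 of any one shape, the worst case takes at most 10 of each shape, or every block of a shape that has fewer than 10.
That gives 7 + 9 + 10 + 10 + 7 + 8 + 5 + 6 = 62 blocks with no shape reaching 11.
The next block forces some shape to 11, so 62 + 1 = 63.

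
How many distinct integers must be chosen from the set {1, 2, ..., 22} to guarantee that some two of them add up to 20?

14

Group the elements by complementary pair {x, 20−x}: {1,19}, {2,18}, {3,17}, …, giving 9 two-element pairs; the single value 10 (it cannot pair with itself since the integers are distinct); and 3 integers whose partner 20−x falls outside [1,22].
By the pigeonhole principle, treating each of those 13 groups as a pigeonhole, one can pick one integer per group — 13 integers — with no two summing to 20.
The 14th integer lands in an occupied pair, forcing a sum of 20.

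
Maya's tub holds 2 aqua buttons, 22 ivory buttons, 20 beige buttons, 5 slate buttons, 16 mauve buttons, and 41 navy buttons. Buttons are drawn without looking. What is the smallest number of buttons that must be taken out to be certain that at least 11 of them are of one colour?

48

By pigeonhole, the 6 colours are the holes; the buttons drawn are the pigeons.
To avoid 11 of any one colour, the worst case takes at most 10 of each colour, or every button of a colour that has fewer than 10.
That gives 2 + 10 + 10 + 5 + 10 + 10 = 47 buttons with no colour reaching 11.
The next button forces some colour to 11, so 47 + 1 = 48.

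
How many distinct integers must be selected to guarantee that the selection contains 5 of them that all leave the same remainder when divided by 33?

133

By pigeonhole, the 33 residue classes mod 33 are the pigeonholes.
With 132 integers one could put 4 in each residue class and have no class reach 5.
The 133rd integer pushes some class to 5, so 33·4 + 1 = 133.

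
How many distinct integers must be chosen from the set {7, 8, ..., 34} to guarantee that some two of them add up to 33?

19

Two chosen integers sum to 33 exactly when both halves of some pair {x, 33−x} with 7 ≤ x ≤ 33−x ≤ 26 are chosen — 10 such pairs.
The remaining 8 elements (those with no distinct partner in range) can never complete a 33-sum, so the worst case takes all of them and one from each pair: 8 + 10 = 18.
The 19th integer has to be the second member of some pair, so 18 + 1 = 19.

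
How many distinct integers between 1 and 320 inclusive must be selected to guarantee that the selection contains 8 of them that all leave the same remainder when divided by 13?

Pigeonhole: the 13 residue classes mod 13 are the pigeonholes.
With 91 integers one could put 7 in each residue class and have no class reach 8.
The 92nd integer pushes some class to 8, so 13·7 + 1 = 92.

92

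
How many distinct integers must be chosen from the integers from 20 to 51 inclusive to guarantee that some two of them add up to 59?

A set avoiding the sum 59 can contain at most one of each pair {x, 59−x}, plus the 12 elements whose complement lies outside the range.
The integers 30, …, 51 (22 of them) are such a set: any two sum to at least 30+31 = 61 > 59.
Pigeonhole: any 23rd integer completes one of the 10 pairs, so 23 choices force a sum of 59.

23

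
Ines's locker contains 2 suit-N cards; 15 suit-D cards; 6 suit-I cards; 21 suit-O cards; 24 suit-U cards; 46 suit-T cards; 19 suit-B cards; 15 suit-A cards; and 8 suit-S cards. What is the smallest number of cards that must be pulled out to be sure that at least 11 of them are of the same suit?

77

Pigeonhole: put each drawn card into a box by suit. The largest draw with every box below 11 takes min(count, 10) from each suit; suits with fewer than 10 contribute all they have.
Σ min(cᵢ, 10) = 2 + 10 + 6 + 10 + 10 + 10 + 10 + 10 + 8 = 76.
Draw number 76 + 1 = 77 must push one box to 11.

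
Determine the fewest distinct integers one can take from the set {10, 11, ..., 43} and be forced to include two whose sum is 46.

A set avoiding the sum 46 can contain at most one of each pair {x, 46−x}, plus the 8 elements whose complement lies outside the range or equal to its own complement.
The integers 23, …, 43 (21 of them) are such a set: any two sum to at least 23+24 = 47 > 46.
Any 22nd integer completes one of the 13 pairs, so 22 choices force a sum of 46.

22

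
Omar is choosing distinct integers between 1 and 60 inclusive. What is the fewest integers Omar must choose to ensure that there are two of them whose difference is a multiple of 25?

26

Integers whose pairwise differences are multiples of 25 are exactly those sharing a remainder mod 25. The 25 residue classes mod 25 are the pigeonholes.
With 25 integers one could put 1 in each residue class and have no class reach 2.
The 26th integer pushes some class to 2, so 25·1 + 1 = 26.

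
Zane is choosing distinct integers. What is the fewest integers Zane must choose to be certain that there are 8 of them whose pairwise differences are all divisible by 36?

Integers whose pairwise differences are multiples of 36 are exactly those sharing a remainder mod 36. Pigeonhole: the 36 residue classes mod 36 are the pigeonholes.
With 252 integers one could put 7 in each residue class and have no class reach 8.
The 253rd integer pushes some class to 8, so 36·7 + 1 = 253.

253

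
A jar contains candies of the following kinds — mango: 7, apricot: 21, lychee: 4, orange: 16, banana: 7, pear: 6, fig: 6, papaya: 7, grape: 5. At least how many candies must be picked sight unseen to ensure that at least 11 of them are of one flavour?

An adversary could hand out at most 10 candies per flavour (7 flavours run out sooner): 7 + 10 + 4 + 10 + 7 + 6 + 6 + 7 + 5 = 62 candies and still no flavour has 11.
One more candy lands in a flavour already at 10, so 63 draws are enough and 62 are not.

63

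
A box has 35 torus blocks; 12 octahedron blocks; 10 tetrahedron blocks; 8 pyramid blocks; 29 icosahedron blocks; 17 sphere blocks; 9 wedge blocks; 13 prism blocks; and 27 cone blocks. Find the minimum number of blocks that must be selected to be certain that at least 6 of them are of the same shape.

Pigeonhole: the 9 shapes are the holes; the blocks drawn are the pigeons.
To avoid 6 of any one shape, the worst case takes at most 5 of each shape.
That gives 5 + 5 + 5 + 5 + 5 + 5 + 5 + 5 + 5 = 45 blocks with no shape reaching 6.
The next block forces some shape to 6, so 45 + 1 = 46.

46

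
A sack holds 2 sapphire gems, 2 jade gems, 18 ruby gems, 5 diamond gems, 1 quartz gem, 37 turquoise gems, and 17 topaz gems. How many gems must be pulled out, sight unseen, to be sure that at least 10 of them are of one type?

Pigeonhole: the 7 types are the holes; the gems drawn are the pigeons.
To avoid 10 of any one type, the worst case takes at most 9 of each type, or every gem of a type that has fewer than 9.
That gives 2 + 2 + 9 + 5 + 1 + 9 + 9 = 37 gems with no type reaching 10.
The next gem forces some type to 10, so 37 + 1 = 38.

38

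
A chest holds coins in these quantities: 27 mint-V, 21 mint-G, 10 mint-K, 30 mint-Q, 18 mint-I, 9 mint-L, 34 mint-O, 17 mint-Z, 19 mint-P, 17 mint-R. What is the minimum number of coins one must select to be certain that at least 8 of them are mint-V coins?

183

In the worst case for collecting mint-V coins, every non-mint-V coin comes out first.
There are 21 + 10 + 30 + 18 + 9 + 34 + 17 + 19 + 17 = 175 non-mint-V coins altogether.
After those, each further coin must be mint-V, so 175 + 8 = 183 draws guarantee 8 mint-V coins.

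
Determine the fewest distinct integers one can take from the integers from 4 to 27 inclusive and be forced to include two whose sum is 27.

Group the elements by complementary pair {x, 27−x}: {4,23}, {5,22}, {6,21}, …, giving 10 two-element pairs and 4 integers whose partner 27−x falls outside [4,27].
Treating each of those 14 groups as a pigeonhole, one can pick one integer per group — 14 integers — with no two summing to 27.
The 15th integer lands in an occupied pair, forcing a sum of 27.

15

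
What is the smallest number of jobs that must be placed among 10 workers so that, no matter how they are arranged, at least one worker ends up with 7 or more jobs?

With 60 jobs one could put exactly 6 in each of the 10 workers, and no worker would reach 7.
By the pigeonhole principle, one more job must land in a worker that already has 6, giving it 7.
So 10 × 6 + 1 = 61 jobs are required.

61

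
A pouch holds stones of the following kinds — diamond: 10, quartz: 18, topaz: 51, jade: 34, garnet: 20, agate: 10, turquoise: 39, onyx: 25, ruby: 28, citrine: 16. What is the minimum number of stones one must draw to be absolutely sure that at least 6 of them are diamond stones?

In the worst case for collecting diamond stones, every non-diamond stone comes out first.
There are 18 + 51 + 34 + 20 + 10 + 39 + 25 + 28 + 16 = 241 non-diamond stones altogether.
After those, each further stone must be diamond, so 241 + 6 = 247 draws guarantee 6 diamond stones.

247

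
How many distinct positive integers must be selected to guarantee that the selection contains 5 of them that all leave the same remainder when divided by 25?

Pigeonhole: the 25 residue classes mod 25 are the pigeonholes.
With 100 integers one could put 4 in each residue class and have no class reach 5.
The 101st integer pushes some class to 5, so 25·4 + 1 = 101.

101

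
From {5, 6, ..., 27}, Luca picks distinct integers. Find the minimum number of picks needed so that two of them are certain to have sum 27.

Group the elements by complementary pair {x, 27−x}: {5,22}, {6,21}, {7,20}, …, giving 9 two-element pairs and 5 integers whose partner 27−x falls outside [5,27].
Treating each of those 14 groups as a pigeonhole, one can pick one integer per group — 14 integers — with no two summing to 27.
The 15th integer lands in an occupied pair, forcing a sum of 27.

15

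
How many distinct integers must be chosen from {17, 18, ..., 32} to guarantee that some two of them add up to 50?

10

Two chosen integers sum to 50 exactly when both halves of some pair {x, 50−x} with 18 ≤ x ≤ 50−x ≤ 32 are chosen — 7 such pairs.
The remaining 2 elements (those with no distinct partner in range) can never complete a 50-sum, so the worst case takes all of them and one from each pair: 2 + 7 = 9.
The 10th integer has to be the second member of some pair, so 9 + 1 = 10.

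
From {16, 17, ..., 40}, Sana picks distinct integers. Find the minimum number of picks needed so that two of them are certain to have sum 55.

14

Two chosen integers sum to 55 exactly when both halves of some pair {x, 55−x} with 16 ≤ x ≤ 55−x ≤ 39 are chosen — 12 such pairs.
The remaining 1 element (those with no distinct partner in range) can never complete a 55-sum, so the worst case takes all of them and one from each pair: 1 + 12 = 13.
The 14th integer has to be the second member of some pair, so 13 + 1 = 14.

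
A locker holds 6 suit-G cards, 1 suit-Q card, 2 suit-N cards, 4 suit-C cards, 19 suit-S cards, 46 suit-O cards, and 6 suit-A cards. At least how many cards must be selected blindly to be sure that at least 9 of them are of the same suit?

36

By the pigeonhole principle, the 7 suits are the holes; the cards drawn are the pigeons.
To avoid 9 of any one suit, the worst case takes at most 8 of each suit, or every card of a suit that has fewer than 8.
That gives 6 + 1 + 2 + 4 + 8 + 8 + 6 = 35 cards with no suit reaching 9.
The next card forces some suit to 9, so 35 + 1 = 36.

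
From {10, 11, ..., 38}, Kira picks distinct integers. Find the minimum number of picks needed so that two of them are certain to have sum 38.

21

A set avoiding the sum 38 can contain at most one of each pair {x, 38−x}, plus the 11 elements whose complement lies outside the range or equal to its own complement.
The integers 19, …, 38 (20 of them) are such a set: any two sum to at least 19+20 = 39 > 38.
Any 21st integer completes one of the 9 pairs, so 21 choices force a sum of 38.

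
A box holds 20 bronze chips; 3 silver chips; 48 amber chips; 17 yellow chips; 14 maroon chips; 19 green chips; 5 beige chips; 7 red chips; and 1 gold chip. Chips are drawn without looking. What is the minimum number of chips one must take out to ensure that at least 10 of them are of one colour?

Put each drawn chip into a box by colour. The largest draw with every box below 10 takes min(count, 9) from each colour; colours with fewer than 9 contribute all they have.
Σ min(cᵢ, 9) = 9 + 3 + 9 + 9 + 9 + 9 + 5 + 7 + 1 = 61.
Draw number 61 + 1 = 62 must push one box to 10.

62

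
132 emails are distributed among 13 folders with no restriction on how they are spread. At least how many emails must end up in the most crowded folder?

The 13 folders are the holes and the 132 emails are the pigeons.
If every folder held at most 10 emails, the total would be at most 13 × 10 = 130, which is less than 132.
So some folder holds at least ⌈132/13⌉ = 11 emails.

11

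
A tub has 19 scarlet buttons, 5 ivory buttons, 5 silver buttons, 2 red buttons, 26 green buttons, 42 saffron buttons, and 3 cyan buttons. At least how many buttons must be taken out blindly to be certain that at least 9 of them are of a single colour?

By the pigeonhole principle, the 7 colours are the holes; the buttons drawn are the pigeons.
To avoid 9 of any one colour, the worst case takes at most 8 of each colour, or every button of a colour that has fewer than 8.
That gives 8 + 5 + 5 + 2 + 8 + 8 + 3 = 39 buttons with no colour reaching 9.
The next button forces some colour to 9, so 39 + 1 = 40.

40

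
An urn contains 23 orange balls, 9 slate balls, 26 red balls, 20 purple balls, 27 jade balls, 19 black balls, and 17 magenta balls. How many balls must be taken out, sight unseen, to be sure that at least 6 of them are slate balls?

138

In the worst case for collecting slate balls, every non-slate ball comes out first.
There are 23 + 26 + 20 + 27 + 19 + 17 = 132 non-slate balls altogether.
After those, each further ball must be slate, so 132 + 6 = 138 draws guarantee 6 slate balls.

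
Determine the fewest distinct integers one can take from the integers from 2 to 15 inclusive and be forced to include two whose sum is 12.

11

A set avoiding the sum 12 can contain at most one of each pair {x, 12−x}, plus the 6 elements whose complement lies outside the range or equal to its own complement.
The integers 6, …, 15 (10 of them) are such a set: any two sum to at least 6+7 = 13 > 12.
Any 11th integer completes one of the 4 pairs, so 11 choices force a sum of 12.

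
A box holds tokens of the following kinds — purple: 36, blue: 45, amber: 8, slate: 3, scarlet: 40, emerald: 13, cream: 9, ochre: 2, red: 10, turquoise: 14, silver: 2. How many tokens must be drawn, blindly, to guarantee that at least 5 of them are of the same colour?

An adversary could hand out at most 4 tokens per colour (slate, ochre, silver run out sooner): 4 + 4 + 4 + 3 + 4 + 4 + 4 + 2 + 4 + 4 + 2 = 39 tokens and still no colour has 5.
One more token lands in a colour already at 4, so 40 draws are enough and 39 are not.

40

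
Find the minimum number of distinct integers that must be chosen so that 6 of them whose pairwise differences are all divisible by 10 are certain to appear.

51

Integers whose pairwise differences are multiples of 10 are exactly those sharing a remainder mod 10. By pigeonhole, the 10 residue classes mod 10 are the pigeonholes.
With 50 integers one could put 5 in each residue class and have no class reach 6.
The 51st integer pushes some class to 6, so 10·5 + 1 = 51.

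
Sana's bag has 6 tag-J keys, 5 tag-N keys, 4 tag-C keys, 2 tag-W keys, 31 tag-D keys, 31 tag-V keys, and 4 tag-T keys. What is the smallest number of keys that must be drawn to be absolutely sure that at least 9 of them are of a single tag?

38

Pigeonhole: put each drawn key into a box by tag. The largest draw with every box below 9 takes min(count, 8) from each tag; tags with fewer than 8 contribute all they have.
Σ min(cᵢ, 8) = 6 + 5 + 4 + 2 + 8 + 8 + 4 = 37.
Draw number 37 + 1 = 38 must push one box to 9.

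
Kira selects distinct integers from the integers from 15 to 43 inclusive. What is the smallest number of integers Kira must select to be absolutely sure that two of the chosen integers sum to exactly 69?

Group the elements by complementary pair {x, 69−x}: {26,43}, {27,42}, {28,41}, …, giving 9 two-element pairs and 11 integers whose partner 69−x falls outside [15,43].
By the pigeonhole principle, treating each of those 20 groups as a pigeonhole, one can pick one integer per group — 20 integers — with no two summing to 69.
The 21st integer lands in an occupied pair, forcing a sum of 69.

21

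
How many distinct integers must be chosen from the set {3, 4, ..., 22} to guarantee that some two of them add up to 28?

13

Group the elements by complementary pair {x, 28−x}: {6,22}, {7,21}, {8,20}, …, giving 8 two-element pairs, the single value 14 (it cannot pair with itself since the integers are distinct), and 3 integers whose partner 28−x falls outside [3,22].
Pigeonhole: treating each of those 12 groups as a pigeonhole, one can pick one integer per group — 12 integers — with no two summing to 28.
The 13th integer lands in an occupied pair, forcing a sum of 28.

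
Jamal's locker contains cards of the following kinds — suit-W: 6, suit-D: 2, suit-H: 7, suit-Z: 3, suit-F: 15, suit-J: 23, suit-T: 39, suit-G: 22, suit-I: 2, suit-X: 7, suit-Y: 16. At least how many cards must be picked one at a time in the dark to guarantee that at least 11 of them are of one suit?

78

By the pigeonhole principle, the 11 suits are the holes; the cards drawn are the pigeons.
To avoid 11 of any one suit, the worst case takes at most 10 of each suit, or every card of a suit that has fewer than 10.
That gives 6 + 2 + 7 + 3 + 10 + 10 + 10 + 10 + 2 + 7 + 10 = 77 cards with no suit reaching 11.
The next card forces some suit to 11, so 77 + 1 = 78.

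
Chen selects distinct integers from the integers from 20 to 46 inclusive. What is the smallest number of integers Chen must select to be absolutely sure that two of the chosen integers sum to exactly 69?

Two chosen integers sum to 69 exactly when both halves of some pair {x, 69−x} with 23 ≤ x ≤ 69−x ≤ 46 are chosen — 12 such pairs.
The remaining 3 elements (those with no distinct partner in range) can never complete a 69-sum, so the worst case takes all of them and one from each pair: 3 + 12 = 15.
The 16th integer has to be the second member of some pair, so 15 + 1 = 16.

16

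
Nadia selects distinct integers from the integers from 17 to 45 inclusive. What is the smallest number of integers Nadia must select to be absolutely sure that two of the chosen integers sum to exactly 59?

Two chosen integers sum to 59 exactly when both halves of some pair {x, 59−x} with 17 ≤ x ≤ 59−x ≤ 42 are chosen — 13 such pairs.
The remaining 3 elements (those with no distinct partner in range) can never complete a 59-sum, so the worst case takes all of them and one from each pair: 3 + 13 = 16.
By pigeonhole, the 17th integer has to be the second member of some pair, so 16 + 1 = 17.

17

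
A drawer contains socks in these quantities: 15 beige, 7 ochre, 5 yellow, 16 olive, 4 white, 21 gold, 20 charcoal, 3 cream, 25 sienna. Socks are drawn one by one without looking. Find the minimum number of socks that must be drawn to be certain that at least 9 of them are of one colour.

60

By the pigeonhole principle, put each drawn sock into a box by colour. The largest draw with every box below 9 takes min(count, 8) from each colour; colours with fewer than 8 contribute all they have.
Σ min(cᵢ, 8) = 8 + 7 + 5 + 8 + 4 + 8 + 8 + 3 + 8 = 59.
Draw number 59 + 1 = 60 must push one box to 9.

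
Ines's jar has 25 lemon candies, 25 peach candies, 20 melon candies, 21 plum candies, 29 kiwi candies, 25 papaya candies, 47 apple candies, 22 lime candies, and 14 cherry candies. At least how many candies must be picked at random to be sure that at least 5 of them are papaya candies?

In the worst case for collecting papaya candies, every non-papaya candy comes out first.
There are 25 + 25 + 20 + 21 + 29 + 47 + 22 + 14 = 203 non-papaya candies altogether.
After those, each further candy must be papaya, so 203 + 5 = 208 draws guarantee 5 papaya candies.

208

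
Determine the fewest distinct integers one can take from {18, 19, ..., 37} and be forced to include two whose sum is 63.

15

A set avoiding the sum 63 can contain at most one of each pair {x, 63−x}, plus the 8 elements whose complement lies outside the range.
The integers 18, …, 31 (14 of them) are such a set: any two sum to at least 18+19 = 37 and at most 30+31 = 61 < 63.
Any 15th integer completes one of the 6 pairs, so 15 choices force a sum of 63.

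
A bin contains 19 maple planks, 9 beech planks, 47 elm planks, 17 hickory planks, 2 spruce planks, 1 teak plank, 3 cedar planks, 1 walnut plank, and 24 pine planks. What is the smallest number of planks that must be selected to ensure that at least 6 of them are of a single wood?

33

The 9 woods are the holes; the planks drawn are the pigeons.
To avoid 6 of any one wood, the worst case takes at most 5 of each wood, or every plank of a wood that has fewer than 5.
That gives 5 + 5 + 5 + 5 + 2 + 1 + 3 + 1 + 5 = 32 planks with no wood reaching 6.
The next plank forces some wood to 6, so 32 + 1 = 33.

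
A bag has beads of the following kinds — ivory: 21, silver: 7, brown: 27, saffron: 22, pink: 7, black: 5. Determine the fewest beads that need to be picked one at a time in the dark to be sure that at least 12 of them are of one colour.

53

An adversary could hand out at most 11 beads per colour (silver, pink, black run out sooner): 11 + 7 + 11 + 11 + 7 + 5 = 52 beads and still no colour has 12.
By the pigeonhole principle, one more bead lands in a colour already at 11, so 53 draws are enough and 52 are not.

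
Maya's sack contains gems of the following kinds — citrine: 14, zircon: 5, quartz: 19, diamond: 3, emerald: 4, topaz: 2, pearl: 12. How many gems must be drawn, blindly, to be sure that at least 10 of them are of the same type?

By pigeonhole, the 7 types are the holes; the gems drawn are the pigeons.
To avoid 10 of any one type, the worst case takes at most 9 of each type, or every gem of a type that has fewer than 9.
That gives 9 + 5 + 9 + 3 + 4 + 2 + 9 = 41 gems with no type reaching 10.
The next gem forces some type to 10, so 41 + 1 = 42.

42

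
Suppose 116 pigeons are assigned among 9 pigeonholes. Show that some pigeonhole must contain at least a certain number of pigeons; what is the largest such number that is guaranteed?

The 9 pigeonholes are the holes and the 116 pigeons are the pigeons.
If every pigeonhole held at most 12 pigeons, the total would be at most 9 × 12 = 108, which is less than 116.
So some pigeonhole holds at least ⌈116/9⌉ = 13 pigeons.

13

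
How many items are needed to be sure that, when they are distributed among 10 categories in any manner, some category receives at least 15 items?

With 140 items one could put exactly 14 in each of the 10 categories, and no category would reach 15.
By pigeonhole, one more item must land in a category that already has 14, giving it 15.
So 10 × 14 + 1 = 141 items are required.

141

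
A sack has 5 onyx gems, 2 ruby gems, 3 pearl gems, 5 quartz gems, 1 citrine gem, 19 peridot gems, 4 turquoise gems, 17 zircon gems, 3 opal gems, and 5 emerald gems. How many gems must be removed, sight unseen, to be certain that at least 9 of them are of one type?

By the pigeonhole principle, the 10 types are the holes; the gems drawn are the pigeons.
To avoid 9 of any one type, the worst case takes at most 8 of each type, or every gem of a type that has fewer than 8.
That gives 5 + 2 + 3 + 5 + 1 + 8 + 4 + 8 + 3 + 5 = 44 gems with no type reaching 9.
The next gem forces some type to 9, so 44 + 1 = 45.

45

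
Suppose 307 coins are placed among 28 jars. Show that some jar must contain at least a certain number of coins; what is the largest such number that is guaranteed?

The 28 jars are the holes and the 307 coins are the pigeons.
If every jar held at most 10 coins, the total would be at most 28 × 10 = 280, which is less than 307.
So some jar holds at least ⌈307/28⌉ = 11 coins.

11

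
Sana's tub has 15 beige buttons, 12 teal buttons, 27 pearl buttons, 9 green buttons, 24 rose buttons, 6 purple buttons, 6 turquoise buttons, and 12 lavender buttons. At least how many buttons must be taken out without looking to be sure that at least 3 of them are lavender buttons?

102

In the worst case for collecting lavender buttons, every non-lavender button comes out first.
There are 15 + 12 + 27 + 9 + 24 + 6 + 6 = 99 non-lavender buttons altogether.
After those, each further button must be lavender, so 99 + 3 = 102 draws guarantee 3 lavender buttons.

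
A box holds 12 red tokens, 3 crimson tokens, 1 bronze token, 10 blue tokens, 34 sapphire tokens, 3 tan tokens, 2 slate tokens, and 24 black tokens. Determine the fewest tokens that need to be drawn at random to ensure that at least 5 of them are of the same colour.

The 8 colours are the holes; the tokens drawn are the pigeons.
To avoid 5 of any one colour, the worst case takes at most 4 of each colour, or every token of a colour that has fewer than 4.
That gives 4 + 3 + 1 + 4 + 4 + 3 + 2 + 4 = 25 tokens with no colour reaching 5.
The next token forces some colour to 5, so 25 + 1 = 26.

26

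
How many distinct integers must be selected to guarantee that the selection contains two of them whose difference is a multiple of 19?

20

Integers whose pairwise differences are multiples of 19 are exactly those sharing a remainder mod 19. The 19 residue classes mod 19 are the pigeonholes.
With 19 integers one could put 1 in each residue class and have no class reach 2.
The 20th integer pushes some class to 2, so 19·1 + 1 = 20.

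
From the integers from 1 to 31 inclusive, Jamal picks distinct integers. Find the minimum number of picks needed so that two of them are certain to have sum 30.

18

Two chosen integers sum to 30 exactly when both halves of some pair {x, 30−x} with 1 ≤ x ≤ 30−x ≤ 29 are chosen — 14 such pairs.
The remaining 3 elements (those with no distinct partner in range) can never complete a 30-sum, so the worst case takes all of them and one from each pair: 3 + 14 = 17.
Pigeonhole: the 18th integer has to be the second member of some pair, so 17 + 1 = 18.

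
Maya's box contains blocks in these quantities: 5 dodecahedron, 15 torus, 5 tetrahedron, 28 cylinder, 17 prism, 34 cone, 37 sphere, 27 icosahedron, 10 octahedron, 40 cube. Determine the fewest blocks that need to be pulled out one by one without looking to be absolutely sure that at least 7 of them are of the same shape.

Put each drawn block into a box by shape. The largest draw with every box below 7 takes min(count, 6) from each shape; shapes with fewer than 6 contribute all they have.
Σ min(cᵢ, 6) = 5 + 6 + 5 + 6 + 6 + 6 + 6 + 6 + 6 + 6 = 58.
Draw number 58 + 1 = 59 must push one box to 7.

59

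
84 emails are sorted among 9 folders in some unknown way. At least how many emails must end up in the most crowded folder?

Pigeonhole: the 9 folders are the holes and the 84 emails are the pigeons.
If every folder held at most 9 emails, the total would be at most 9 × 9 = 81, which is less than 84.
So some folder holds at least ⌈84/9⌉ = 10 emails.

10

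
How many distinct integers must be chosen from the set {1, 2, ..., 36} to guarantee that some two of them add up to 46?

A set avoiding the sum 46 can contain at most one of each pair {x, 46−x}, plus the 10 elements whose complement lies outside the range or equal to its own complement.
The integers 1, …, 23 (23 of them) are such a set: any two sum to at least 1+2 = 3 and at most 22+23 = 45 < 46.
By pigeonhole, any 24th integer completes one of the 13 pairs, so 24 choices force a sum of 46.

24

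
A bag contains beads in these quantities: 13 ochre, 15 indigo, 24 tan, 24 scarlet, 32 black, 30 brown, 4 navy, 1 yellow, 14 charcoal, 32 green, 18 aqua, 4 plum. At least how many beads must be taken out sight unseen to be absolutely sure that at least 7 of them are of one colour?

Put each drawn bead into a box by colour. The largest draw with every box below 7 takes min(count, 6) from each colour; colours with fewer than 6 contribute all they have.
Σ min(cᵢ, 6) = 6 + 6 + 6 + 6 + 6 + 6 + 4 + 1 + 6 + 6 + 6 + 4 = 63.
Draw number 63 + 1 = 64 must push one box to 7.

64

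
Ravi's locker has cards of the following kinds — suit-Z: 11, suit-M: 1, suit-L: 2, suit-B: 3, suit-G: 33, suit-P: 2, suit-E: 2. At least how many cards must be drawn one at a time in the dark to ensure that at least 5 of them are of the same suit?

19

An adversary could hand out at most 4 cards per suit (5 suits run out sooner): 4 + 1 + 2 + 3 + 4 + 2 + 2 = 18 cards and still no suit has 5.
One more card lands in a suit already at 4, so 19 draws are enough and 18 are not.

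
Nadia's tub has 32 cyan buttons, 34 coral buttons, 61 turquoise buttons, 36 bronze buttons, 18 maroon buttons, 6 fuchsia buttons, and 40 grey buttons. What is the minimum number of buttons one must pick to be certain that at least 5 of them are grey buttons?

In the worst case for collecting grey buttons, every non-grey button comes out first.
There are 32 + 34 + 61 + 36 + 18 + 6 = 187 non-grey buttons altogether.
After those, each further button must be grey, so 187 + 5 = 192 draws guarantee 5 grey buttons.

192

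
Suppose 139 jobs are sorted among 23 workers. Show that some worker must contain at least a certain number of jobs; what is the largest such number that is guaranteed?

By the pigeonhole principle, the 23 workers are the holes and the 139 jobs are the pigeons.
If every worker held at most 6 jobs, the total would be at most 23 × 6 = 138, which is less than 139.
So some worker holds at least ⌈139/23⌉ = 7 jobs.

7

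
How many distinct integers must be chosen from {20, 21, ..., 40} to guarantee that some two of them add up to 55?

14

Group the elements by complementary pair {x, 55−x}: {20,35}, {21,34}, {22,33}, …, giving 8 two-element pairs and 5 integers whose partner 55−x falls outside [20,40].
Pigeonhole: treating each of those 13 groups as a pigeonhole, one can pick one integer per group — 13 integers — with no two summing to 55.
The 14th integer lands in an occupied pair, forcing a sum of 55.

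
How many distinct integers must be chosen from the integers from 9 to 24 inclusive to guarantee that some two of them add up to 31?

Group the elements by complementary pair {x, 31−x}: {9,22}, {10,21}, {11,20}, …, giving 7 two-element pairs and 2 integers whose partner 31−x falls outside [9,24].
Treating each of those 9 groups as a pigeonhole, one can pick one integer per group — 9 integers — with no two summing to 31.
The 10th integer lands in an occupied pair, forcing a sum of 31.

10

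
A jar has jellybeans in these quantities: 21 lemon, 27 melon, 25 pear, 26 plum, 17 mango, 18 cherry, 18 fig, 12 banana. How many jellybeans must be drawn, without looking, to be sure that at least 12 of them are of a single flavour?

The 8 flavours are the holes; the jellybeans drawn are the pigeons.
To avoid 12 of any one flavour, the worst case takes at most 11 of each flavour.
That gives 11 + 11 + 11 + 11 + 11 + 11 + 11 + 11 = 88 jellybeans with no flavour reaching 12.
The next jellybean forces some flavour to 12, so 88 + 1 = 89.

89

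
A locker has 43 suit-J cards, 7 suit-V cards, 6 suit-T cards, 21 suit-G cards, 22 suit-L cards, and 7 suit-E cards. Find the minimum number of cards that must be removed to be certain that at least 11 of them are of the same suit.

An adversary could hand out at most 10 cards per suit (suit-V, suit-T, suit-E run out sooner): 10 + 7 + 6 + 10 + 10 + 7 = 50 cards and still no suit has 11.
By pigeonhole, one more card lands in a suit already at 10, so 51 draws are enough and 50 are not.

51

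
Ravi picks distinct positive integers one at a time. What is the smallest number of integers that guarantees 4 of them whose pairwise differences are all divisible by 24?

Integers whose pairwise differences are multiples of 24 are exactly those sharing a remainder mod 24. The 24 residue classes mod 24 are the pigeonholes.
With 72 integers one could put 3 in each residue class and have no class reach 4.
The 73rd integer pushes some class to 4, so 24·3 + 1 = 73.

73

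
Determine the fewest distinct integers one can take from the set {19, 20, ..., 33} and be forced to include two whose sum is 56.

A set avoiding the sum 56 can contain at most one of each pair {x, 56−x}, plus the 5 elements whose complement lies outside the range or equal to its own complement.
The integers 19, …, 28 (10 of them) are such a set: any two sum to at least 19+20 = 39 and at most 27+28 = 55 < 56.
By the pigeonhole principle, any 11th integer completes one of the 5 pairs, so 11 choices force a sum of 56.

11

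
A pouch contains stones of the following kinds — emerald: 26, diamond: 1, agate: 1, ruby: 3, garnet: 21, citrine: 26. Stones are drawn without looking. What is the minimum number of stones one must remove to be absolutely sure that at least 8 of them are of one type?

The 6 types are the holes; the stones drawn are the pigeons.
To avoid 8 of any one type, the worst case takes at most 7 of each type, or every stone of a type that has fewer than 7.
That gives 7 + 1 + 1 + 3 + 7 + 7 = 26 stones with no type reaching 8.
The next stone forces some type to 8, so 26 + 1 = 27.

27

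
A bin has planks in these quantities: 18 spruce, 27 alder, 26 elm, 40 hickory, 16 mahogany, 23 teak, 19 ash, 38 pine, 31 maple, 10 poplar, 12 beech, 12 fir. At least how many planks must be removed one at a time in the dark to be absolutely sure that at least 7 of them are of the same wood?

An adversary could hand out at most 6 planks per wood: 6 + 6 + 6 + 6 + 6 + 6 + 6 + 6 + 6 + 6 + 6 + 6 = 72 planks and still no wood has 7.
Pigeonhole: one more plank lands in a wood already at 6, so 73 draws are enough and 72 are not.

73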